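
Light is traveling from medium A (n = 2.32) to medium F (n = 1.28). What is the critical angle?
θc = arcsin(n₂/n₁) = 33.49°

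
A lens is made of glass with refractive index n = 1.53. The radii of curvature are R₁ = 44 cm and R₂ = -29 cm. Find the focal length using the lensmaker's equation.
1/f = (n − 1)(1/R₁ − 1/R₂) → f = 32.98 cm (converging lens)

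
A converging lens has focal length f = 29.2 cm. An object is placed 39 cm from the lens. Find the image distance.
1/di = 1/f − 1/do → di = 116.2 cm (real image)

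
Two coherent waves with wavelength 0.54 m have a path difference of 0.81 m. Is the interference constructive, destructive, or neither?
destructive — path difference = 1.5λ, an odd multiple of λ/2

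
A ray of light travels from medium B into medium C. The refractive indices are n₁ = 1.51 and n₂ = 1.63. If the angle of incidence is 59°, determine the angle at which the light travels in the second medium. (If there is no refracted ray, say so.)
sin θ₂ = (n₁/n₂)·sin θ₁ = 0.7941 → θ₂ = 52.57°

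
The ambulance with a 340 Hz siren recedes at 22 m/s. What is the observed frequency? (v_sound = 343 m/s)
f_obs = f·v/(v + v_s) = 319.5 Hz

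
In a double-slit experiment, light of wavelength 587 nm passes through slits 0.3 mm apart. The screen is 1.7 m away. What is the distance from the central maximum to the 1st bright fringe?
y = mλL/d = 3.326 mm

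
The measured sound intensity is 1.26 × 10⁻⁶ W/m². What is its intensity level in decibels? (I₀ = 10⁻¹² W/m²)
β = 10·log₁₀(I/I₀) = 61 dB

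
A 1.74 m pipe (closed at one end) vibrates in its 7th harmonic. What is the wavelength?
λₙ = 4L/n = 0.9943 m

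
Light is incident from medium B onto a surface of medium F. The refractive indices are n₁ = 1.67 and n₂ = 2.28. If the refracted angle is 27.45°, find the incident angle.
sin θ₁ = (n₂/n₁)·sin θ₂ → θ₁ = 39°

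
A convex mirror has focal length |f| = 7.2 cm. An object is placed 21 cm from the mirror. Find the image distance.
f = −7.2 cm (convex); 1/di = 1/f − 1/do → di = -5.362 cm (virtual image, behind mirror)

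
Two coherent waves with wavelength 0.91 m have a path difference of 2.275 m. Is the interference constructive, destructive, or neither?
destructive — path difference = 2.5λ, an odd multiple of λ/2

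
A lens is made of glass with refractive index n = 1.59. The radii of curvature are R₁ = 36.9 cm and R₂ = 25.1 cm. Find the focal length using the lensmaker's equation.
1/f = (n − 1)(1/R₁ − 1/R₂) → f = -133 cm (diverging lens)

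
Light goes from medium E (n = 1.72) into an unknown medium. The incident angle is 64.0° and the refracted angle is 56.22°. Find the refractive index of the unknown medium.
n₂ = n₁·sin θ₁ / sin θ₂ = 1.86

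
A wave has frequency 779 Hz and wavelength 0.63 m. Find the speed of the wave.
v = fλ = 490.8 m/s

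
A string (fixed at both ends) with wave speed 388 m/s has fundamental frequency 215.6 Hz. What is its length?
L = v/(2f₁) = 0.8998 m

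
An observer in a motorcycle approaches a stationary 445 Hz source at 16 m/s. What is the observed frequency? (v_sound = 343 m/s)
f_obs = f·(v + v_o)/v = 465.8 Hz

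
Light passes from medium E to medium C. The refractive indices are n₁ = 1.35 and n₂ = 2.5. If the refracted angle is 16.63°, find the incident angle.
sin θ₁ = (n₂/n₁)·sin θ₂ → θ₁ = 32°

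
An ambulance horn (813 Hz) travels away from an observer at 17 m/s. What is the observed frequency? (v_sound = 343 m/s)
f_obs = f·v/(v + v_s) = 774.6 Hz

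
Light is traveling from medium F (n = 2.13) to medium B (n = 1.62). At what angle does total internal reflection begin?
θc = arcsin(n₂/n₁) = 49.51°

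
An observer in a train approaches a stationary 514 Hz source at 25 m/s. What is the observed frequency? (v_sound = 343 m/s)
f_obs = f·(v + v_o)/v = 551.5 Hz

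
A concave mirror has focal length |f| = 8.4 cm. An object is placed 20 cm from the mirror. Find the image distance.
f = +8.4 cm (concave); 1/di = 1/f − 1/do → di = 14.48 cm (real image, in front of mirror)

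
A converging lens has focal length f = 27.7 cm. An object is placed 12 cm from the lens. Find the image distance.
1/di = 1/f − 1/do → di = -21.17 cm (virtual image)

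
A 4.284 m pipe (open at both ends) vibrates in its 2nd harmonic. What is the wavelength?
λₙ = 2L/n = 4.284 m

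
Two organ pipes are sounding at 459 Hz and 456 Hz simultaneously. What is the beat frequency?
3 Hz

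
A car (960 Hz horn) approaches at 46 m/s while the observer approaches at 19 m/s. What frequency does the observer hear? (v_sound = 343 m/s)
f_obs = f·(v + v_o)/(v − v_s) = 1170 Hz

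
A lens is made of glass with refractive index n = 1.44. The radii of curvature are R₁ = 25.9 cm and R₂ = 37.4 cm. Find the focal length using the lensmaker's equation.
1/f = (n − 1)(1/R₁ − 1/R₂) → f = 191.4 cm (converging lens)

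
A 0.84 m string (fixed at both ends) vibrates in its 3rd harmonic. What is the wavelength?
λₙ = 2L/n = 0.56 m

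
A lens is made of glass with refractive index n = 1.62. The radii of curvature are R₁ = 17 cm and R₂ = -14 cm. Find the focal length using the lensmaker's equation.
1/f = (n − 1)(1/R₁ − 1/R₂) → f = 12.38 cm (converging lens)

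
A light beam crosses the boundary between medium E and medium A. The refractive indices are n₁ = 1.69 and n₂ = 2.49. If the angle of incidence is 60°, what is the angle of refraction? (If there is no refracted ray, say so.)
sin θ₂ = (n₁/n₂)·sin θ₁ = 0.5878 → θ₂ = 36°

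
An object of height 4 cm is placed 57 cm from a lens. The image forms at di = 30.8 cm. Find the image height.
hi = (-di/do) × ho = -2.161 cm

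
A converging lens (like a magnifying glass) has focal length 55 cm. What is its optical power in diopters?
P = 1/f = 1.818 D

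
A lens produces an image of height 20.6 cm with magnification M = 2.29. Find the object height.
ho = |hi|/|M| = 8.996 cm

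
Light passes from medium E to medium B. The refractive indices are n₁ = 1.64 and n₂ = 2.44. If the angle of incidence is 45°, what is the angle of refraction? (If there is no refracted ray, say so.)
sin θ₂ = (n₁/n₂)·sin θ₁ = 0.4753 → θ₂ = 28.38°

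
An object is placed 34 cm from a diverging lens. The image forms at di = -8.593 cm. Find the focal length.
1/f = 1/do + 1/di → f = -11.5 cm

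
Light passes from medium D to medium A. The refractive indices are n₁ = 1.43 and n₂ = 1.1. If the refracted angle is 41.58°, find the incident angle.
sin θ₁ = (n₂/n₁)·sin θ₂ → θ₁ = 30.7°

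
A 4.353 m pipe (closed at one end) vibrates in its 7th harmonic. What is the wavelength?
λₙ = 4L/n = 2.487 m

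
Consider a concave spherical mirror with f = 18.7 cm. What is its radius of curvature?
R = 2|f| = 37.4 cm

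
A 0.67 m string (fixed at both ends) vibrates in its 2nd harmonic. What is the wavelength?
λₙ = 2L/n = 0.67 m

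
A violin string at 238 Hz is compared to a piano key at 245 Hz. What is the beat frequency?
7 Hz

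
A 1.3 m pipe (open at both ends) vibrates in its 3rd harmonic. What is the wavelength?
λₙ = 2L/n = 0.8667 m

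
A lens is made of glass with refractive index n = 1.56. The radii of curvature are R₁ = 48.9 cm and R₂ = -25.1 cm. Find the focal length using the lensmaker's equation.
1/f = (n − 1)(1/R₁ − 1/R₂) → f = 29.62 cm (converging lens)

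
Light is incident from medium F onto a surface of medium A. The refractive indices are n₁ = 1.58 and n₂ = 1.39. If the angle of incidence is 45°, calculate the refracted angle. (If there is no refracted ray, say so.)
sin θ₂ = (n₁/n₂)·sin θ₁ = 0.8038 → θ₂ = 53.49°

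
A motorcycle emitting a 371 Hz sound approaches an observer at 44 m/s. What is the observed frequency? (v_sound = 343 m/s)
f_obs = f·v/(v − v_s) = 425.6 Hz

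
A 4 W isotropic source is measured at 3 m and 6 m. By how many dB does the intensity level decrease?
Δβ = 20·log₁₀(r₂/r₁) = 6.021 dB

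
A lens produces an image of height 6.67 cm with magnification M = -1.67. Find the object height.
ho = |hi|/|M| = 3.994 cm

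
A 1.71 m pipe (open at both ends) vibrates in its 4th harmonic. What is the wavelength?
λₙ = 2L/n = 0.855 m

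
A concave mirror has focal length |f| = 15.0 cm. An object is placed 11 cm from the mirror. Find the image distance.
f = +15.0 cm (concave); 1/di = 1/f − 1/do → di = -41.25 cm (virtual image, behind mirror)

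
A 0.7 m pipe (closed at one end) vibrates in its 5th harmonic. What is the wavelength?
λₙ = 4L/n = 0.56 m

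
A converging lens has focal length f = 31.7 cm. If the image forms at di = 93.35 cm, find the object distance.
1/do = 1/f − 1/di → do = 48 cm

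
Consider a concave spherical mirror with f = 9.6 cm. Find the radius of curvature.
R = 2|f| = 19.2 cm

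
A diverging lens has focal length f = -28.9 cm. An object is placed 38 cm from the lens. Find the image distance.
1/di = 1/f − 1/do → di = -16.42 cm (virtual image)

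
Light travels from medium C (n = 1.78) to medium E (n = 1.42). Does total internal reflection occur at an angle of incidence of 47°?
θc = arcsin(n₂/n₁) = 52.92°; 47° < θc, so no — the ray refracts.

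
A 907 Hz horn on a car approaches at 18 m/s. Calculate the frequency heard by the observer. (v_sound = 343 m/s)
f_obs = f·v/(v − v_s) = 957.2 Hz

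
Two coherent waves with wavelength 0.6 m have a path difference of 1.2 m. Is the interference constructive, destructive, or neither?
constructive — path difference = 2λ, a whole number of wavelengths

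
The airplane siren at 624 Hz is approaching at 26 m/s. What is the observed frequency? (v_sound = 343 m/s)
f_obs = f·v/(v − v_s) = 675.2 Hz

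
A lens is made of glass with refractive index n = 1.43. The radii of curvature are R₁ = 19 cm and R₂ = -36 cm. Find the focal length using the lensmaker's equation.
1/f = (n − 1)(1/R₁ − 1/R₂) → f = 28.92 cm (converging lens)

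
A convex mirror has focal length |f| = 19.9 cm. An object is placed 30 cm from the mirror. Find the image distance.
f = −19.9 cm (convex); 1/di = 1/f − 1/do → di = -11.96 cm (virtual image, behind mirror)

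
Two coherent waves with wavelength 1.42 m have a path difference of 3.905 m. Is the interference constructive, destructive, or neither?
neither (partial) — path difference = 2.75λ, neither a whole number of wavelengths nor an odd multiple of λ/2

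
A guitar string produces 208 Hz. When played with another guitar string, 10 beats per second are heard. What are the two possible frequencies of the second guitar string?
f₂ = 208 ± 10 Hz → 218 Hz or 198 Hz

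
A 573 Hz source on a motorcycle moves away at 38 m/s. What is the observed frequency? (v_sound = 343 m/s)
f_obs = f·v/(v + v_s) = 515.9 Hz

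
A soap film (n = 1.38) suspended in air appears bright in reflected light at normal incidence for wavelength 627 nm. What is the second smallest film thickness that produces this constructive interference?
2nt = (m − ½)λ with m = 2 → t = (m − ½)λ/(2n) = 340.8 nm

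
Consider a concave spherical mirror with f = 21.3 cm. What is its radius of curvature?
R = 2|f| = 42.6 cm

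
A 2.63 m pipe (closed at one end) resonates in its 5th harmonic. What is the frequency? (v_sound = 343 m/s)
fₙ = nv/(4L) = 163 Hz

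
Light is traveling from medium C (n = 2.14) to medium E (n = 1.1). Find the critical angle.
θc = arcsin(n₂/n₁) = 30.93°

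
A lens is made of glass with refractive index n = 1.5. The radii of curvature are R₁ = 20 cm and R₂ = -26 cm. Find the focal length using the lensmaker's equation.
1/f = (n − 1)(1/R₁ − 1/R₂) → f = 22.61 cm (converging lens)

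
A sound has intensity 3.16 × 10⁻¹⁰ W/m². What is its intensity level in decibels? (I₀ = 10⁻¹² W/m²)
β = 10·log₁₀(I/I₀) = 25 dB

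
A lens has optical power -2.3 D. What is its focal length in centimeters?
f = 1/P = -43.48 cm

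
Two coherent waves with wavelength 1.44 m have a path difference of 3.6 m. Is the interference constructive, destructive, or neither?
destructive — path difference = 2.5λ, an odd multiple of λ/2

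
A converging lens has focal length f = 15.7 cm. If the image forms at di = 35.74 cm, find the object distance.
1/do = 1/f − 1/di → do = 28 cm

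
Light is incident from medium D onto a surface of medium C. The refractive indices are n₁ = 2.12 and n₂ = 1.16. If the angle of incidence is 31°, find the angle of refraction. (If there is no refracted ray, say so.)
sin θ₂ = (n₁/n₂)·sin θ₁ = 0.9413 → θ₂ = 70.27°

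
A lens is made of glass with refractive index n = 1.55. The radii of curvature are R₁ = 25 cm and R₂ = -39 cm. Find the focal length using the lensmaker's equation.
1/f = (n − 1)(1/R₁ − 1/R₂) → f = 27.7 cm (converging lens)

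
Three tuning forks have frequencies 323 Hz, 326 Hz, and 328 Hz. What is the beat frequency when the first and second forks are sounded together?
3 Hz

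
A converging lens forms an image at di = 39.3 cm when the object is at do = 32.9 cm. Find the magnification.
M = −di/do = -1.195 (inverted image)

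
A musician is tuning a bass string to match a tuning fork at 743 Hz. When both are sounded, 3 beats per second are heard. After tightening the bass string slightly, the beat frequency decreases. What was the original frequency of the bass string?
740 Hz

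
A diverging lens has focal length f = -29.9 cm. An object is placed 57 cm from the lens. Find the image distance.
1/di = 1/f − 1/do → di = -19.61 cm (virtual image)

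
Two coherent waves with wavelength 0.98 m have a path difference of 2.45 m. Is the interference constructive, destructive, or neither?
destructive — path difference = 2.5λ, an odd multiple of λ/2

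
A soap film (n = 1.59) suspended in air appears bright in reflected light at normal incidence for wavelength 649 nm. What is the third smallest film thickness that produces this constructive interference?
2nt = (m − ½)λ with m = 3 → t = (m − ½)λ/(2n) = 510.2 nm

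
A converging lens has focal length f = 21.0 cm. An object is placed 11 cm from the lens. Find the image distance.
1/di = 1/f − 1/do → di = -23.1 cm (virtual image)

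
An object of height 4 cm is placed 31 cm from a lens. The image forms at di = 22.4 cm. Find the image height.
hi = (-di/do) × ho = -2.89 cm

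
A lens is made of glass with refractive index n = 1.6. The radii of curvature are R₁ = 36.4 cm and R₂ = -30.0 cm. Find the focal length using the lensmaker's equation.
1/f = (n − 1)(1/R₁ − 1/R₂) → f = 27.41 cm (converging lens)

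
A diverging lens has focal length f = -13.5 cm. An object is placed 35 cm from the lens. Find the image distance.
1/di = 1/f − 1/do → di = -9.742 cm (virtual image)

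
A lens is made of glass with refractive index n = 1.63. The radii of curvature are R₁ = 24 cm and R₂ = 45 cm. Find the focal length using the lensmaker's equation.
1/f = (n − 1)(1/R₁ − 1/R₂) → f = 81.63 cm (converging lens)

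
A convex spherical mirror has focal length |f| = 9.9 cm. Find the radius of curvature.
R = 2|f| = 19.8 cm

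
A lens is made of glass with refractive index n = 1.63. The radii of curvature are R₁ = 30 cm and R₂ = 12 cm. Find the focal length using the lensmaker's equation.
1/f = (n − 1)(1/R₁ − 1/R₂) → f = -31.75 cm (diverging lens)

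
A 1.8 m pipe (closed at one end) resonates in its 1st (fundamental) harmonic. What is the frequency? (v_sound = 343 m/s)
fₙ = nv/(4L) = 47.64 Hz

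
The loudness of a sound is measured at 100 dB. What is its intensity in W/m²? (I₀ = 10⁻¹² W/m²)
I = I₀·10^(β/10) = 1.00 × 10⁻² W/m²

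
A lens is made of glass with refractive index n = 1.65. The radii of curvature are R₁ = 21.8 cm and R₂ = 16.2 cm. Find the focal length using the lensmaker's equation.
1/f = (n − 1)(1/R₁ − 1/R₂) → f = -97.02 cm (diverging lens)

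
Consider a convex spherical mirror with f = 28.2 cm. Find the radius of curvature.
R = 2|f| = 56.4 cm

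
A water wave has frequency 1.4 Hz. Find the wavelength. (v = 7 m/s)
λ = v/f = 5 m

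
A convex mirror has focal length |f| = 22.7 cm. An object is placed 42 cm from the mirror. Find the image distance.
f = −22.7 cm (convex); 1/di = 1/f − 1/do → di = -14.74 cm (virtual image, behind mirror)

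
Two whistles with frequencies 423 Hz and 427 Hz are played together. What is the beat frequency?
4 Hz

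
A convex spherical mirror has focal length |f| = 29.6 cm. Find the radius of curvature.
R = 2|f| = 59.2 cm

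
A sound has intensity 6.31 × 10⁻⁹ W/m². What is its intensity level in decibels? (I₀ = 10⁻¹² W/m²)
β = 10·log₁₀(I/I₀) = 38 dB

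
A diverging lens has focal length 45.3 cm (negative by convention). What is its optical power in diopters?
P = 1/f = -2.208 D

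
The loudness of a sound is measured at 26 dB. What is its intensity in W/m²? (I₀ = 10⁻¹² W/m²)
I = I₀·10^(β/10) = 3.98 × 10⁻¹⁰ W/m²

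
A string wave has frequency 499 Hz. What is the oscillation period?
T = 1/f = 0.002004 s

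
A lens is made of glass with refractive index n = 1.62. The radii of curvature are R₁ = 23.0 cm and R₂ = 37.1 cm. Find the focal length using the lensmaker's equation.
1/f = (n − 1)(1/R₁ − 1/R₂) → f = 97.61 cm (converging lens)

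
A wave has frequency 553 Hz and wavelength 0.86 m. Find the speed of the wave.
v = fλ = 475.6 m/s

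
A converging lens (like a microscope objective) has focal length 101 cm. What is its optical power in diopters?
P = 1/f = 0.9901 D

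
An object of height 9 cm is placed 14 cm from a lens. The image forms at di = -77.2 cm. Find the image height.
hi = (-di/do) × ho = 49.63 cm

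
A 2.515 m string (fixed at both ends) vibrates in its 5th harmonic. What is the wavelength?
λₙ = 2L/n = 1.006 m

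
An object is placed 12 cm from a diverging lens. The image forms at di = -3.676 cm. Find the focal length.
1/f = 1/do + 1/di → f = -5.299 cm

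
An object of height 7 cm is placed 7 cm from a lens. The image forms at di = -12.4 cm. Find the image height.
hi = (-di/do) × ho = 12.4 cm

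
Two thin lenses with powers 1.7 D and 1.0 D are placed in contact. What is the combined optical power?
P_total = P₁ + P₂ = 2.7 D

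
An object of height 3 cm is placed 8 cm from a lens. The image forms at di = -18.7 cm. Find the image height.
hi = (-di/do) × ho = 7.012 cm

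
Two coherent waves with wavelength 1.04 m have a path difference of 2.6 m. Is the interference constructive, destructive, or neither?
destructive — path difference = 2.5λ, an odd multiple of λ/2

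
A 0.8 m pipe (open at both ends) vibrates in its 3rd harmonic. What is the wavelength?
λₙ = 2L/n = 0.5333 m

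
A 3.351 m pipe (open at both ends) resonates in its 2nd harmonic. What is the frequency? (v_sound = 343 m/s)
fₙ = nv/(2L) = 102.4 Hz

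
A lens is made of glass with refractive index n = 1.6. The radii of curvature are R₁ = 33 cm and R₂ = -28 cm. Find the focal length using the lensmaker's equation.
1/f = (n − 1)(1/R₁ − 1/R₂) → f = 25.25 cm (converging lens)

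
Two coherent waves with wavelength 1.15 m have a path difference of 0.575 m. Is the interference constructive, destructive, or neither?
destructive — path difference = 0.5λ, an odd multiple of λ/2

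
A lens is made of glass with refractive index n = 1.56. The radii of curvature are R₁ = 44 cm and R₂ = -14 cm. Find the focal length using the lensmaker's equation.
1/f = (n − 1)(1/R₁ − 1/R₂) → f = 18.97 cm (converging lens)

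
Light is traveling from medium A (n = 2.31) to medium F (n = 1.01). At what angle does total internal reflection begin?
θc = arcsin(n₂/n₁) = 25.93°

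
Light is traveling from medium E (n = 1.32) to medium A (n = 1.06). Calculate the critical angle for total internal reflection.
θc = arcsin(n₂/n₁) = 53.42°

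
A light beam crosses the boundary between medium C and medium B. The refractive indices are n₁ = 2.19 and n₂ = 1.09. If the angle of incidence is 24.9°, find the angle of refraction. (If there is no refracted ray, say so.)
sin θ₂ = (n₁/n₂)·sin θ₁ = 0.8459 → θ₂ = 57.77°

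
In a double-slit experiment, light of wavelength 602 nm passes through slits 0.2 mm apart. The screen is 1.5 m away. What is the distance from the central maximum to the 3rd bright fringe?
y = mλL/d = 13.54 mm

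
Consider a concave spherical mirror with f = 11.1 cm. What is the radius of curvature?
R = 2|f| = 22.2 cm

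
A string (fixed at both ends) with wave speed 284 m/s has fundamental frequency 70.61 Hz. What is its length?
L = v/(2f₁) = 2.011 m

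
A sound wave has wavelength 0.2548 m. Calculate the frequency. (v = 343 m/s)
f = v/λ = 1346 Hz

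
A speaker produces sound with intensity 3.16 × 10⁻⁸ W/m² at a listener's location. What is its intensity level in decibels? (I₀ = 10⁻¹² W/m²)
β = 10·log₁₀(I/I₀) = 45 dB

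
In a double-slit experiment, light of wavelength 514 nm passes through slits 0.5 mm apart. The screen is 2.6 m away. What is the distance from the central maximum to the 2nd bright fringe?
y = mλL/d = 5.346 mm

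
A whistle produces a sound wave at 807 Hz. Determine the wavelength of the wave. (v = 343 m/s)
λ = v/f = 0.425 m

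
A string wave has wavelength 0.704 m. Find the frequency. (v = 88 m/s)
f = v/λ = 125 Hz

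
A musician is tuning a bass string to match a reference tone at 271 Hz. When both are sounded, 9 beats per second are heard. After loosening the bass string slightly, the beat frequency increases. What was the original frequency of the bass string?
262 Hz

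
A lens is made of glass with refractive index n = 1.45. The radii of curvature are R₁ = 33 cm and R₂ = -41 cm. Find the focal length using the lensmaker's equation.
1/f = (n − 1)(1/R₁ − 1/R₂) → f = 40.63 cm (converging lens)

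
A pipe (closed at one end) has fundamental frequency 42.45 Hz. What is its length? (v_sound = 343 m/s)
L = v/(4f₁) = 2.02 m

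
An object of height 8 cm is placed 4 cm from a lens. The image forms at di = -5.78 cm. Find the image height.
hi = (-di/do) × ho = 11.56 cm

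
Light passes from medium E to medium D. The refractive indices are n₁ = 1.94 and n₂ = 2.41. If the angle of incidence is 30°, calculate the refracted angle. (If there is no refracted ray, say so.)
sin θ₂ = (n₁/n₂)·sin θ₁ = 0.4025 → θ₂ = 23.73°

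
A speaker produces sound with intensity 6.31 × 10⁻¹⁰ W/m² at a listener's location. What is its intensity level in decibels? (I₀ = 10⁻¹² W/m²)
β = 10·log₁₀(I/I₀) = 28 dB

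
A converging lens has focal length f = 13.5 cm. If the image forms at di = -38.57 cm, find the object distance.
1/do = 1/f − 1/di → do = 10 cm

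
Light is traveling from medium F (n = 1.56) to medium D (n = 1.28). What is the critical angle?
θc = arcsin(n₂/n₁) = 55.14°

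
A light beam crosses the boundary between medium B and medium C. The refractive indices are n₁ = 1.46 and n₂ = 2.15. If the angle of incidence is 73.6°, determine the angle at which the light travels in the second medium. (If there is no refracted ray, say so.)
sin θ₂ = (n₁/n₂)·sin θ₁ = 0.6514 → θ₂ = 40.65°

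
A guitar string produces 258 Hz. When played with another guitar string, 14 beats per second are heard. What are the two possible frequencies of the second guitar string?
f₂ = 258 ± 14 Hz → 272 Hz or 244 Hz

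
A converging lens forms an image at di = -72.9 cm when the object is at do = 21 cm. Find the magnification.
M = −di/do = 3.471 (upright image)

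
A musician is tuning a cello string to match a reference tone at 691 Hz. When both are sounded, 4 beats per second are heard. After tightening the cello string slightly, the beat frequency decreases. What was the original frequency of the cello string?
687 Hz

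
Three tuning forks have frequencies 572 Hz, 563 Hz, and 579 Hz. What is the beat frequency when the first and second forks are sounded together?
9 Hz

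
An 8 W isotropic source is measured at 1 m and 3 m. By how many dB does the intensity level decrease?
Δβ = 20·log₁₀(r₂/r₁) = 9.542 dB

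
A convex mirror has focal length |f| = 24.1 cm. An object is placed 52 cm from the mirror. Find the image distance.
f = −24.1 cm (convex); 1/di = 1/f − 1/do → di = -16.47 cm (virtual image, behind mirror)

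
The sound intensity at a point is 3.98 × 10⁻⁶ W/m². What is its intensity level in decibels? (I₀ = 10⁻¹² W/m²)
β = 10·log₁₀(I/I₀) = 66 dB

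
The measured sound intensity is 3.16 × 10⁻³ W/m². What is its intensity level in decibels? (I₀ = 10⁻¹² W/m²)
β = 10·log₁₀(I/I₀) = 95 dB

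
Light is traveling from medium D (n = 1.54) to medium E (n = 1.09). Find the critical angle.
θc = arcsin(n₂/n₁) = 45.06°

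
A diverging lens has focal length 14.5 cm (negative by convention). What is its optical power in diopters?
P = 1/f = -6.897 D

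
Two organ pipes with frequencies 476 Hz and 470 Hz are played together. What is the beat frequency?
6 Hz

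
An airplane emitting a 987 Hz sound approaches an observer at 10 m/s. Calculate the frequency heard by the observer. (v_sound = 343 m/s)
f_obs = f·v/(v − v_s) = 1017 Hz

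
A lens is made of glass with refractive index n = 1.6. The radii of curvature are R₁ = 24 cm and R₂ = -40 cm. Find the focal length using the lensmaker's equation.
1/f = (n − 1)(1/R₁ − 1/R₂) → f = 25 cm (converging lens)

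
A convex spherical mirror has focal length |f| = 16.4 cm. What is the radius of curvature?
R = 2|f| = 32.8 cm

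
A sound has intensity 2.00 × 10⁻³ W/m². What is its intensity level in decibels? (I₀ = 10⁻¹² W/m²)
β = 10·log₁₀(I/I₀) = 93.01 dB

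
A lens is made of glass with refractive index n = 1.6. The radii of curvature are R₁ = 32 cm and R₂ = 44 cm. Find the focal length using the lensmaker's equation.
1/f = (n − 1)(1/R₁ − 1/R₂) → f = 195.6 cm (converging lens)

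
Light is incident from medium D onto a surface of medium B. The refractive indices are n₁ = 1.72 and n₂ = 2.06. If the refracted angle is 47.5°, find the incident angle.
sin θ₁ = (n₂/n₁)·sin θ₂ → θ₁ = 62.01°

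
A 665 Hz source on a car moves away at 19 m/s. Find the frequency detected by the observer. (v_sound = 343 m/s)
f_obs = f·v/(v + v_s) = 630.1 Hz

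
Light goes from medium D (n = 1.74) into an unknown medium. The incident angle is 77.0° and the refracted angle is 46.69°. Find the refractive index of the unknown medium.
n₂ = n₁·sin θ₁ / sin θ₂ = 2.33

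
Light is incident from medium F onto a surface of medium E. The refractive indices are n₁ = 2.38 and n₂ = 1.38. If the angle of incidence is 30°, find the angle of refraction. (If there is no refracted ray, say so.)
sin θ₂ = (n₁/n₂)·sin θ₁ = 0.8623 → θ₂ = 59.58°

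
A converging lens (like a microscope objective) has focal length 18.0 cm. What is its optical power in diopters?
P = 1/f = 5.556 D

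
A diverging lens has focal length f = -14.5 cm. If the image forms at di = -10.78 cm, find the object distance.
1/do = 1/f − 1/di → do = 42.02 cm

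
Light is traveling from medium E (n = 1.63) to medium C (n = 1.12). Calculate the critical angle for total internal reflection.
θc = arcsin(n₂/n₁) = 43.4°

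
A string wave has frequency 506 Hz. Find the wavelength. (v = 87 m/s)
λ = v/f = 0.1719 m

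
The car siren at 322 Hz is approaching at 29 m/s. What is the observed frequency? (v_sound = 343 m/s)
f_obs = f·v/(v − v_s) = 351.7 Hz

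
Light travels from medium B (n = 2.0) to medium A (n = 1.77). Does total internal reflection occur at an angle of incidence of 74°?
θc = arcsin(n₂/n₁) = 62.25°; 74° > θc, so yes — total internal reflection.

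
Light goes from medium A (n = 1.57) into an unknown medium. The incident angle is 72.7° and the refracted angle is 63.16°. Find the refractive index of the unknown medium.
n₂ = n₁·sin θ₁ / sin θ₂ = 1.68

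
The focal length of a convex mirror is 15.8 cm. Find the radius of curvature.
R = 2|f| = 31.6 cm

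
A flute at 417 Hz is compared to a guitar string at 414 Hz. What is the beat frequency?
3 Hz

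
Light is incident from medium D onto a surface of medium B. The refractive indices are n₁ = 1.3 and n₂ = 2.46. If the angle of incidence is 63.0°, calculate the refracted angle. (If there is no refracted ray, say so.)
sin θ₂ = (n₁/n₂)·sin θ₁ = 0.4709 → θ₂ = 28.09°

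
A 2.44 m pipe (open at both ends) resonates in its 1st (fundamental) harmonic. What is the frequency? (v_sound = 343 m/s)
fₙ = nv/(2L) = 70.29 Hz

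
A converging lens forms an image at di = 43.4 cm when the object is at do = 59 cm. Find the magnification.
M = −di/do = -0.7356 (inverted image)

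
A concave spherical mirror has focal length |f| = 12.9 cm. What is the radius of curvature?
R = 2|f| = 25.8 cm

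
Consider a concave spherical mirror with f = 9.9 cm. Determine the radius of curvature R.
R = 2|f| = 19.8 cm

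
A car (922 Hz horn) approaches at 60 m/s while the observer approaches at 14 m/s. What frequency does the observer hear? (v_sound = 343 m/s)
f_obs = f·(v + v_o)/(v − v_s) = 1163 Hz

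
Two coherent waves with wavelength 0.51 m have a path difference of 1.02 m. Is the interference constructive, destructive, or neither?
constructive — path difference = 2λ, a whole number of wavelengths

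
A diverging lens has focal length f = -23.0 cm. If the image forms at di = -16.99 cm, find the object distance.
1/do = 1/f − 1/di → do = 65.02 cm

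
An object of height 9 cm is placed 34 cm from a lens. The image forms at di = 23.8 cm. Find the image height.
hi = (-di/do) × ho = -6.3 cm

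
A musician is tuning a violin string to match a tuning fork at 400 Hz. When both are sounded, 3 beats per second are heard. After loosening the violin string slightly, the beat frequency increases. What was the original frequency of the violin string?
397 Hz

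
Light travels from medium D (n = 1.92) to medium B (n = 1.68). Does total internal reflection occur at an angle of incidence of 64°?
θc = arcsin(n₂/n₁) = 61.04°; 64° > θc, so yes — total internal reflection.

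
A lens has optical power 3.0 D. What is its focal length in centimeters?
f = 1/P = 33.33 cm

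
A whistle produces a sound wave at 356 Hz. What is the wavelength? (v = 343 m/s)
λ = v/f = 0.9635 m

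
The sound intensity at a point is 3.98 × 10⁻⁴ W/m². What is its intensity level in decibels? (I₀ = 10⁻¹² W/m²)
β = 10·log₁₀(I/I₀) = 86 dB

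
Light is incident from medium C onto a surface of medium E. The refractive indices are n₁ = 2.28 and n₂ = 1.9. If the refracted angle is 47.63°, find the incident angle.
sin θ₁ = (n₂/n₁)·sin θ₂ → θ₁ = 38°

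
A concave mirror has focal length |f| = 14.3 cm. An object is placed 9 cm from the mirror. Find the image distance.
f = +14.3 cm (concave); 1/di = 1/f − 1/do → di = -24.28 cm (virtual image, behind mirror)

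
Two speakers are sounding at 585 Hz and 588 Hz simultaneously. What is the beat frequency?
3 Hz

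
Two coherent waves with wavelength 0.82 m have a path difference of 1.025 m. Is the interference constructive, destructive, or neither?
neither (partial) — path difference = 1.25λ, neither a whole number of wavelengths nor an odd multiple of λ/2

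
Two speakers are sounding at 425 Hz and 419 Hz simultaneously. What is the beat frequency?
6 Hz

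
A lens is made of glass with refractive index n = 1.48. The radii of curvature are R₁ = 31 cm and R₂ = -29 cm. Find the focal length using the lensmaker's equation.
1/f = (n − 1)(1/R₁ − 1/R₂) → f = 31.22 cm (converging lens)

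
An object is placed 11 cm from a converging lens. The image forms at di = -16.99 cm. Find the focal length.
1/f = 1/do + 1/di → f = 31.2 cm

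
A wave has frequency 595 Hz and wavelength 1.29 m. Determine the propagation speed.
v = fλ = 767.6 m/s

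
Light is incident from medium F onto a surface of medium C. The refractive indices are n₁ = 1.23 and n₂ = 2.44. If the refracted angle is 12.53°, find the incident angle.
sin θ₁ = (n₂/n₁)·sin θ₂ → θ₁ = 25.49°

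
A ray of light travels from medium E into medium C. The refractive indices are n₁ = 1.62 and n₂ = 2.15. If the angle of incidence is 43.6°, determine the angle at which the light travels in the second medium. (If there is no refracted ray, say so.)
sin θ₂ = (n₁/n₂)·sin θ₁ = 0.5196 → θ₂ = 31.31°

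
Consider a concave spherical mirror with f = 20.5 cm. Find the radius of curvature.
R = 2|f| = 41 cm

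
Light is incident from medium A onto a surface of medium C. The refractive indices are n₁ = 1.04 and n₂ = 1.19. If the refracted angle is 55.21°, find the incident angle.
sin θ₁ = (n₂/n₁)·sin θ₂ → θ₁ = 70°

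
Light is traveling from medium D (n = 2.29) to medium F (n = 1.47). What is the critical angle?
θc = arcsin(n₂/n₁) = 39.94°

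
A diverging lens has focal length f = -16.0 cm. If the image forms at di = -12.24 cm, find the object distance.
1/do = 1/f − 1/di → do = 52.09 cm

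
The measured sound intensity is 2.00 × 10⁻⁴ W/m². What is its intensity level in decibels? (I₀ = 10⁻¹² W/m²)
β = 10·log₁₀(I/I₀) = 83.01 dB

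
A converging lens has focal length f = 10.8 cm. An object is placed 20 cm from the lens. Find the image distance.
1/di = 1/f − 1/do → di = 23.48 cm (real image)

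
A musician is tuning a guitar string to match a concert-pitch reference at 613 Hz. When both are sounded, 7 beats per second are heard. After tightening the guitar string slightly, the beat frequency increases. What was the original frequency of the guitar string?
620 Hz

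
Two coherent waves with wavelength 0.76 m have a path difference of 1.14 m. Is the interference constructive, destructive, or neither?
destructive — path difference = 1.5λ, an odd multiple of λ/2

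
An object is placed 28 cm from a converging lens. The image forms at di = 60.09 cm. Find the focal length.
1/f = 1/do + 1/di → f = 19.1 cm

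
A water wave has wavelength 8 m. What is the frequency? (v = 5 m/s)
f = v/λ = 0.625 Hz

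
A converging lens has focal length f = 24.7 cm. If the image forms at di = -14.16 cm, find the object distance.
1/do = 1/f − 1/di → do = 9 cm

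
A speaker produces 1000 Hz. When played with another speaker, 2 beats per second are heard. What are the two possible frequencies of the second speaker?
f₂ = 1000 ± 2 Hz → 1002 Hz or 998 Hz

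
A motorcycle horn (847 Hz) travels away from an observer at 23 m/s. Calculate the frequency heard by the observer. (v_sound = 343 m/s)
f_obs = f·v/(v + v_s) = 793.8 Hz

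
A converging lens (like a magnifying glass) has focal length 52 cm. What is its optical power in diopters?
P = 1/f = 1.923 D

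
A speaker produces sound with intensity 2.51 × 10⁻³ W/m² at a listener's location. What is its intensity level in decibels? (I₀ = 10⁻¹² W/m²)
β = 10·log₁₀(I/I₀) = 94 dB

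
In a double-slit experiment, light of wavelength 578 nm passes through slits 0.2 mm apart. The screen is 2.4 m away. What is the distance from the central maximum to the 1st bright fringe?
y = mλL/d = 6.936 mm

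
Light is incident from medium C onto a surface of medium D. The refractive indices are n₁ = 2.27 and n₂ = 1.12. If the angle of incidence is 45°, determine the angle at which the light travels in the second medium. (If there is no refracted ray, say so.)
sin θ₂ = (n₁/n₂)·sin θ₁ = 1.433 > 1, so there is no refracted ray — the light undergoes total internal reflection.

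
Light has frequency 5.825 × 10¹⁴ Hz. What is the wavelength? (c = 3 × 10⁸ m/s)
λ = c/f = 515 nm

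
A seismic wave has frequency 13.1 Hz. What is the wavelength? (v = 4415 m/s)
λ = v/f = 337 m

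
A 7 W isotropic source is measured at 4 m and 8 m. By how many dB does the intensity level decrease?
Δβ = 20·log₁₀(r₂/r₁) = 6.021 dB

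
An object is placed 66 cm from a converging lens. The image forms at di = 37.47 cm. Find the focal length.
1/f = 1/do + 1/di → f = 23.9 cm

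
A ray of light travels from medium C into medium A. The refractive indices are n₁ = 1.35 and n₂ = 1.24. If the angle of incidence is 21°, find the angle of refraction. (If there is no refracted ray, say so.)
sin θ₂ = (n₁/n₂)·sin θ₁ = 0.3902 → θ₂ = 22.96°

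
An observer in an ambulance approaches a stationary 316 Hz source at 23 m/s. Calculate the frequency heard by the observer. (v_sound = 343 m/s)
f_obs = f·(v + v_o)/v = 337.2 Hz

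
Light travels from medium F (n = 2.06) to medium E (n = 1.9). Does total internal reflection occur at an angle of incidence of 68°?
θc = arcsin(n₂/n₁) = 67.27°; 68° > θc, so yes — total internal reflection.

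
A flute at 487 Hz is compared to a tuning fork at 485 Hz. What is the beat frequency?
2 Hz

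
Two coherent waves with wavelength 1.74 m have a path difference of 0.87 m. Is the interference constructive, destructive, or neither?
destructive — path difference = 0.5λ, an odd multiple of λ/2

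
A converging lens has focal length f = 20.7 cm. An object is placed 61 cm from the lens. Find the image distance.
1/di = 1/f − 1/do → di = 31.33 cm (real image)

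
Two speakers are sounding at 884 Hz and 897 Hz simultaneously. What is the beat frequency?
13 Hz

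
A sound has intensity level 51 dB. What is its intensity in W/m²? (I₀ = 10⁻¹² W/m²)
I = I₀·10^(β/10) = 1.26 × 10⁻⁷ W/m²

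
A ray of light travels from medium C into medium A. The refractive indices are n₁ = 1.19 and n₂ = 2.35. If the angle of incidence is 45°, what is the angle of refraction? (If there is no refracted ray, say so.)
sin θ₂ = (n₁/n₂)·sin θ₁ = 0.3581 → θ₂ = 20.98°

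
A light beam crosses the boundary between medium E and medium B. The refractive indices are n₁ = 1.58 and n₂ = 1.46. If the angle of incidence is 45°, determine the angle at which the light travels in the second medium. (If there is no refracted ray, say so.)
sin θ₂ = (n₁/n₂)·sin θ₁ = 0.7652 → θ₂ = 49.93°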